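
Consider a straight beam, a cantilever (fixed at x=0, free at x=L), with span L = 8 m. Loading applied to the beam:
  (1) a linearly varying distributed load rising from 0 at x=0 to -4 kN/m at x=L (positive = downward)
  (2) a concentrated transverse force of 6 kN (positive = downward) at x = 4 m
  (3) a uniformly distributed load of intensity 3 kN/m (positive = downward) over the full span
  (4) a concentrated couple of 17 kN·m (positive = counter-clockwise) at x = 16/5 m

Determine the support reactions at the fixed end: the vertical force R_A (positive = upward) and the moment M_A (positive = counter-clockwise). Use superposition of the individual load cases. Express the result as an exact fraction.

R_A = 14 kN, M_A = 53/3 kN·m

Load 1 — triangular load w₀=-4 kN/m (0→w₀ over full span):
  R_A = w₀L/2 = (-4)·8/2 = -16 kN
  M_A = w₀L²/3 = (-4)·8²/3 = -256/3 kN·m
Load 2 — point force P=6 kN at a=4 m (b=L-a=4):
  R_A = P = 6 kN
  M_A = Pa = 6·4 = 24 kN·m
Load 3 — uniform load w=3 kN/m over full span:
  R_A = wL = 3·8 = 24 kN
  M_A = wL²/2 = 3·8²/2 = 96 kN·m
Load 4 — applied couple M₀=17 kN·m at a=16/5 m (b=L-a=24/5):
  R_A = 0 kN
  M_A = -M₀ = -17 kN·m
Superposition: R_A = 14 kN, M_A = 53/3 kN·m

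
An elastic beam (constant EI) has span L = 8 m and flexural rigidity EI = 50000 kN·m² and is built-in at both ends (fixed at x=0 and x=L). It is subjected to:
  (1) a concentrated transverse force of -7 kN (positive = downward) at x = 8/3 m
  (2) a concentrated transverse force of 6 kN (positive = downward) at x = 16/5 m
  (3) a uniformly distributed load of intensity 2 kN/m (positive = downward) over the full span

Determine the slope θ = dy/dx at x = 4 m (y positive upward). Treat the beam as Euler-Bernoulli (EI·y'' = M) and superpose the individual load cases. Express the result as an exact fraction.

θ(4) = -227/21093750 rad

Load 1 — point force P=-7 kN at a=8/3 m (b=L-a=16/3):
  θ_1 = Pa²(L-x)(2bL-(3b+a)(L-x))/(2L³EI)  [x>a] = (-7)·(8/3)²·(8-4)·(2·(16/3)·8-(3·(16/3)+(8/3))·(8-4))/(2·8³·50000) = -7/168750 rad
Load 2 — point force P=6 kN at a=16/5 m (b=L-a=24/5):
  θ_2 = Pa²(L-x)(2bL-(3b+a)(L-x))/(2L³EI)  [x>a] = 6·(16/5)²·(8-4)·(2·(24/5)·8-(3·(24/5)+(16/5))·(8-4))/(2·8³·50000) = 12/390625 rad
Load 3 — uniform load w=2 kN/m over full span:
  θ_3 = -wx(L-x)(L-2x)/(12EI) = -2·4·(8-4)·(8-2·4)/(12·50000) = 0 rad
Superposition: θ = Σ θ_i = -227/21093750 rad ≈ -0.000011 rad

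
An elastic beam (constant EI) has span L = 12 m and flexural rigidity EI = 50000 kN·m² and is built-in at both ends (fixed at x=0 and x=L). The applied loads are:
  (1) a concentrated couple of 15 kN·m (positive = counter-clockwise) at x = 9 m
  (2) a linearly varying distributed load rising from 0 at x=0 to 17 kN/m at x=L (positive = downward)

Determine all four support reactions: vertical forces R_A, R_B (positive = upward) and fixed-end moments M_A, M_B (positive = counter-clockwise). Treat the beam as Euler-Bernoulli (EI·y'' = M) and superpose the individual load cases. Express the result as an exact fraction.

R_A = 5121/160 kN, M_A = 6903/80 kN·m, R_B = 11199/160 kN, M_B = -10017/80 kN·m

Load 1 — applied couple M₀=15 kN·m at a=9 m (b=L-a=3):
  R_A = 6M₀ab/L³ = 6·15·9·3/12³ = 45/32 kN
  M_A = M₀b(2a-b)/L² = 15·3·(2·9-3)/12² = 75/16 kN·m
  R_B = -6M₀ab/L³ = -6·15·9·3/12³ = -45/32 kN
  M_B = M₀a(2b-a)/L² = 15·9·(2·3-9)/12² = -45/16 kN·m
Load 2 — triangular load w₀=17 kN/m (0→w₀ over full span):
  R_A = 3w₀L/20 = 3·17·12/20 = 153/5 kN
  M_A = w₀L²/30 = 17·12²/30 = 408/5 kN·m
  R_B = 7w₀L/20 = 7·17·12/20 = 357/5 kN
  M_B = -w₀L²/20 = -17·12²/20 = -612/5 kN·m
Superposition: R_A = 5121/160 kN, M_A = 6903/80 kN·m, R_B = 11199/160 kN, M_B = -10017/80 kN·m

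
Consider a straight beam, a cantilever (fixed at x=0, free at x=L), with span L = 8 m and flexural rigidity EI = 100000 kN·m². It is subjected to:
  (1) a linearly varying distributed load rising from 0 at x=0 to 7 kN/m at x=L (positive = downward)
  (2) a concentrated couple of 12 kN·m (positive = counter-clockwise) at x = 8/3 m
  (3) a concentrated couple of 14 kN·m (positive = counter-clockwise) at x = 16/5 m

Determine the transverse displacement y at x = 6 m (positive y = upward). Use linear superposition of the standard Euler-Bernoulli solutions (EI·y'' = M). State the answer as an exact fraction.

Load 1 — triangular load w₀=7 kN/m (0→w₀ over full span):
  y_1 = (w₀Lx³/12-w₀L²x²/6-w₀x⁵/(120L))/EI = (7·8·6³/12-7·8²·6²/6-7·6⁵/(120·8))/100000 = -17367/1000000 m
Load 2 — applied couple M₀=12 kN·m at a=8/3 m (b=L-a=16/3):
  y_2 = M₀a(2x-a)/(2EI)  [x>a] = 12·(8/3)·(2·6-(8/3))/(2·100000) = 14/9375 m
Load 3 — applied couple M₀=14 kN·m at a=16/5 m (b=L-a=24/5):
  y_3 = M₀a(2x-a)/(2EI)  [x>a] = 14·(16/5)·(2·6-(16/5))/(2·100000) = 154/78125 m
Superposition: y = Σ y_i = -208537/15000000 m ≈ -0.013902 m

y(6) = -208537/15000000 m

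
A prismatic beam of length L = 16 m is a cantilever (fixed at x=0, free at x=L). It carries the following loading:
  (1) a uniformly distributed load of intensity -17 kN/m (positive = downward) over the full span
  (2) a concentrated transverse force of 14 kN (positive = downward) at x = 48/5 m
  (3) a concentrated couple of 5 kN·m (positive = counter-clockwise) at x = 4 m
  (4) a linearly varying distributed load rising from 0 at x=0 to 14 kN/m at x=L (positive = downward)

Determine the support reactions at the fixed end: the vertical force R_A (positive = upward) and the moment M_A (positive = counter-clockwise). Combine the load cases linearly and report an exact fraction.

R_A = -146 kN, M_A = -12779/15 kN·m

Load 1 — uniform load w=-17 kN/m over full span:
  R_A = wL = (-17)·16 = -272 kN
  M_A = wL²/2 = (-17)·16²/2 = -2176 kN·m
Load 2 — point force P=14 kN at a=48/5 m (b=L-a=32/5):
  R_A = P = 14 kN
  M_A = Pa = 14·(48/5) = 672/5 kN·m
Load 3 — applied couple M₀=5 kN·m at a=4 m (b=L-a=12):
  R_A = 0 kN
  M_A = -M₀ = -5 kN·m
Load 4 — triangular load w₀=14 kN/m (0→w₀ over full span):
  R_A = w₀L/2 = 14·16/2 = 112 kN
  M_A = w₀L²/3 = 14·16²/3 = 3584/3 kN·m
Superposition: R_A = -146 kN, M_A = -12779/15 kN·m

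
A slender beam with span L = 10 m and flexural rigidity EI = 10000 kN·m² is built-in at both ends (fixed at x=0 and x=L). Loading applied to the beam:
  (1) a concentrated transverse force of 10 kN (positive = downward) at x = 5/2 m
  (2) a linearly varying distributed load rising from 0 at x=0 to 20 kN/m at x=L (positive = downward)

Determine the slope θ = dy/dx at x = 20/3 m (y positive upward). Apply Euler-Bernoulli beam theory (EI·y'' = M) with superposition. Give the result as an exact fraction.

θ(20/3) = 251/38880 rad

Load 1 — point force P=10 kN at a=5/2 m (b=L-a=15/2):
  θ_1 = Pa²(L-x)(2bL-(3b+a)(L-x))/(2L³EI)  [x>a] = 10·(5/2)²·(10-(20/3))·(2·(15/2)·10-(3·(15/2)+(5/2))·(10-(20/3)))/(2·10³·10000) = 1/1440 rad
Load 2 — triangular load w₀=20 kN/m (0→w₀ over full span):
  θ_2 = -w₀(2x(L-x)(L-2x)(x+2L)+x²(L-x)²)/(120LEI) = -20·(2·(20/3)·(10-(20/3))·(10-2·(20/3))·((20/3)+2·10)+(20/3)²·(10-(20/3))²)/(120·10·10000) = 7/1215 rad
Superposition: θ = Σ θ_i = 251/38880 rad ≈ 0.006456 rad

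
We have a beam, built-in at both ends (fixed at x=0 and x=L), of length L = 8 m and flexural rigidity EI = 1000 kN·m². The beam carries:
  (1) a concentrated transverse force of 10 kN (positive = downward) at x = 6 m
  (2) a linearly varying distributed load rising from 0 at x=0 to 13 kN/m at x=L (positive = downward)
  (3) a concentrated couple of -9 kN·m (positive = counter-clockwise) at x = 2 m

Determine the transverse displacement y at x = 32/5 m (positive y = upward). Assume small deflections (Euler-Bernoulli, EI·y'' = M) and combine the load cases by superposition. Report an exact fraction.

Load 1 — point force P=10 kN at a=6 m (b=L-a=2):
  y_1 = -Pa²(L-x)²(3bL-(3b+a)(L-x))/(6L³EI)  [x>a] = -10·6²·(8-(32/5))²·(3·2·8-(3·2+6)·(8-(32/5)))/(6·8³·1000) = -27/3125 m
Load 2 — triangular load w₀=13 kN/m (0→w₀ over full span):
  y_2 = -w₀x²(L-x)²(x+2L)/(120LEI) = -13·(32/5)²·(8-(32/5))²·((32/5)+2·8)/(120·8·1000) = -186368/5859375 m
Load 3 — applied couple M₀=-9 kN·m at a=2 m (b=L-a=6):
  y_3 = (R_Ax³/6 - M_Ax²/2 - M₀(x-a)²/2)/EI  [x>a] with R_A=-81/64, M_A=27/16 = ((-81/64)·(32/5)³/6 - (27/16)·(32/5)²/2 - (-9)·((32/5)-2)²/2)/1000 = -171/62500 m
Superposition: y = Σ y_i = -1012097/23437500 m ≈ -0.043183 m

y(32/5) = -1012097/23437500 m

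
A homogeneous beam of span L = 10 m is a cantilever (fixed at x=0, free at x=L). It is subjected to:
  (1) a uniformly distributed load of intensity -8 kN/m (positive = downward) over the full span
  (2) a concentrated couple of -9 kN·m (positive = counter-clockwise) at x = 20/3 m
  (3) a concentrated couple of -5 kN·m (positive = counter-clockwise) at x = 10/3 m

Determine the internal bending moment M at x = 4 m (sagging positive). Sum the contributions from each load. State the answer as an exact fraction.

M(4) = 135 kN·m

Load 1 — uniform load w=-8 kN/m over full span:
  M_1 = -w(L-x)²/2 = -(-8)·(10-4)²/2 = 144 kN·m
Load 2 — applied couple M₀=-9 kN·m at a=20/3 m (b=L-a=10/3):
  M_2 = M₀  [x≤a] = (-9) = -9 kN·m
Load 3 — applied couple M₀=-5 kN·m at a=10/3 m (b=L-a=20/3):
  M_3 = 0  [x>a] = 0 kN·m
Superposition: M = Σ M_i = 135 kN·m ≈ 135.000000 kN·m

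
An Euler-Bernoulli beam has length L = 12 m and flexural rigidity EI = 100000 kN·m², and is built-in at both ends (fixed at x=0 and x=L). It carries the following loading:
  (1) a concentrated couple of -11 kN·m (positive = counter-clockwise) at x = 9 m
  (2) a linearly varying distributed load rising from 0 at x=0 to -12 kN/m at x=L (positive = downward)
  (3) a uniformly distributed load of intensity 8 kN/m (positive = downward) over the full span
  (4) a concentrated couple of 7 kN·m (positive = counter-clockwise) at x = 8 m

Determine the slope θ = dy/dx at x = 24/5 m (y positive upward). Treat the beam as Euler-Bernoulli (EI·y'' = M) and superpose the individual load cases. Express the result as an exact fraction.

θ(24/5) = -3937/125000000 rad

Load 1 — applied couple M₀=-11 kN·m at a=9 m (b=L-a=3):
  θ_1 = (R_Ax²/2 - M_Ax)/EI  [x≤a] with R_A=-33/32, M_A=-55/16 = ((-33/32)·(24/5)²/2 - (-55/16)·(24/5))/100000 = 231/5000000 rad
Load 2 — triangular load w₀=-12 kN/m (0→w₀ over full span):
  θ_2 = -w₀(2x(L-x)(L-2x)(x+2L)+x²(L-x)²)/(120LEI) = -(-12)·(2·(24/5)·(12-(24/5))·(12-2·(24/5))·((24/5)+2·12)+(24/5)²·(12-(24/5))²)/(120·12·100000) = 972/1953125 rad
Load 3 — uniform load w=8 kN/m over full span:
  θ_3 = -wx(L-x)(L-2x)/(12EI) = -8·(24/5)·(12-(24/5))·(12-2·(24/5))/(12·100000) = -216/390625 rad
Load 4 — applied couple M₀=7 kN·m at a=8 m (b=L-a=4):
  θ_4 = (R_Ax²/2 - M_Ax)/EI  [x≤a] with R_A=7/9, M_A=7/3 = ((7/9)·(24/5)²/2 - (7/3)·(24/5))/100000 = -7/312500 rad
Superposition: θ = Σ θ_i = -3937/125000000 rad ≈ -0.000031 rad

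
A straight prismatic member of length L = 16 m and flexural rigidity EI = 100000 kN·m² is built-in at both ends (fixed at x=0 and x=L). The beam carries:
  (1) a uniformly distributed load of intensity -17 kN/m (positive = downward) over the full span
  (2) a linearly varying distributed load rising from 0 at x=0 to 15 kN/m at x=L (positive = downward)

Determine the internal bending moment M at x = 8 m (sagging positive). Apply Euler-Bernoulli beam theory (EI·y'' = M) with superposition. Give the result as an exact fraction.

M(8) = -304/3 kN·m

Load 1 — uniform load w=-17 kN/m over full span:
  M_1 = wLx/2 - wL²/12 - wx²/2 = (-17)·16·8/2 - (-17)·16²/12 - (-17)·8²/2 = -544/3 kN·m
Load 2 — triangular load w₀=15 kN/m (0→w₀ over full span):
  M_2 = 3w₀Lx/20 - w₀L²/30 - w₀x³/(6L) = 3·15·16·8/20 - 15·16²/30 - 15·8³/(6·16) = 80 kN·m
Superposition: M = Σ M_i = -304/3 kN·m ≈ -101.333333 kN·m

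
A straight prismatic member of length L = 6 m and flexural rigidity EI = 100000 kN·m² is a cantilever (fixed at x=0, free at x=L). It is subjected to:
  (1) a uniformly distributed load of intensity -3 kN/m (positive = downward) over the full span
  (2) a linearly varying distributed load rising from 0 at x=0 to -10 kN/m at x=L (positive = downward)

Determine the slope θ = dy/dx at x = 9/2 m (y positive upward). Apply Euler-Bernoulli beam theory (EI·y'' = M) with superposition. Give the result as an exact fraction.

Load 1 — uniform load w=-3 kN/m over full span:
  θ_1 = -wx(x²-3Lx+3L²)/(6EI) = -(-3)·(9/2)·((9/2)²-3·6·(9/2)+3·6²)/(6·100000) = 1701/1600000 rad
Load 2 — triangular load w₀=-10 kN/m (0→w₀ over full span):
  θ_2 = (w₀Lx²/4-w₀L²x/3-w₀x⁴/(24L))/EI = ((-10)·6·(9/2)²/4-(-10)·6²·(9/2)/3-(-10)·(9/2)⁴/(24·6))/100000 = 6777/2560000 rad
Superposition: θ = Σ θ_i = 47493/12800000 rad ≈ 0.003710 rad

θ(9/2) = 47493/12800000 rad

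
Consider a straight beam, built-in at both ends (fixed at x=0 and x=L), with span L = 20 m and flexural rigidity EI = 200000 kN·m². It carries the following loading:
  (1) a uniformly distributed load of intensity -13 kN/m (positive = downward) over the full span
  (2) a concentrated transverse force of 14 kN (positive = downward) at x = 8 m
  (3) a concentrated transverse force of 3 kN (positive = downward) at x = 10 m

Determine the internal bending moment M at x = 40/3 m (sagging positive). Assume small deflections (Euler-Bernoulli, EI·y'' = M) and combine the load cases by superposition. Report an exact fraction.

Load 1 — uniform load w=-13 kN/m over full span:
  M_1 = wLx/2 - wL²/12 - wx²/2 = (-13)·20·(40/3)/2 - (-13)·20²/12 - (-13)·(40/3)²/2 = -1300/9 kN·m
Load 2 — point force P=14 kN at a=8 m (b=L-a=12):
  M_2 = Pa²(a+3b)(L-x)/L³ - Pa²b/L²  [x>a] = 14·8²·(8+3·12)·(20-(40/3))/20³ - 14·8²·12/20² = 448/75 kN·m
Load 3 — point force P=3 kN at a=10 m (b=L-a=10):
  M_3 = Pa²(a+3b)(L-x)/L³ - Pa²b/L²  [x>a] = 3·10²·(10+3·10)·(20-(40/3))/20³ - 3·10²·10/20² = 5/2 kN·m
Superposition: M = Σ M_i = -61187/450 kN·m ≈ -135.971111 kN·m

M(40/3) = -61187/450 kN·m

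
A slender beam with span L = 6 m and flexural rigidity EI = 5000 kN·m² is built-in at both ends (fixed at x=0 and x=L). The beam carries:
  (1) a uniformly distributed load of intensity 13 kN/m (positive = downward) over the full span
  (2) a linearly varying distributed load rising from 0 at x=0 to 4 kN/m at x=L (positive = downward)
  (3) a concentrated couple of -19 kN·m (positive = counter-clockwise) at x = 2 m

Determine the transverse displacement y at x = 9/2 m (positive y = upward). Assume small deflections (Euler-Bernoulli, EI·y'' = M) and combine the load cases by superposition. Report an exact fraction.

Load 1 — uniform load w=13 kN/m over full span:
  y_1 = -wx²(L-x)²/(24EI) = -13·(9/2)²·(6-(9/2))²/(24·5000) = -3159/640000 m
Load 2 — triangular load w₀=4 kN/m (0→w₀ over full span):
  y_2 = -w₀x²(L-x)²(x+2L)/(120LEI) = -4·(9/2)²·(6-(9/2))²·((9/2)+2·6)/(120·6·5000) = -2673/3200000 m
Load 3 — applied couple M₀=-19 kN·m at a=2 m (b=L-a=4):
  y_3 = (R_Ax³/6 - M_Ax²/2 - M₀(x-a)²/2)/EI  [x>a] with R_A=-38/9, M_A=0 = ((-38/9)·(9/2)³/6 - 0·(9/2)²/2 - (-19)·((9/2)-2)²/2)/5000 = -19/20000 m
Superposition: y = Σ y_i = -5377/800000 m ≈ -0.006721 m

y(9/2) = -5377/800000 m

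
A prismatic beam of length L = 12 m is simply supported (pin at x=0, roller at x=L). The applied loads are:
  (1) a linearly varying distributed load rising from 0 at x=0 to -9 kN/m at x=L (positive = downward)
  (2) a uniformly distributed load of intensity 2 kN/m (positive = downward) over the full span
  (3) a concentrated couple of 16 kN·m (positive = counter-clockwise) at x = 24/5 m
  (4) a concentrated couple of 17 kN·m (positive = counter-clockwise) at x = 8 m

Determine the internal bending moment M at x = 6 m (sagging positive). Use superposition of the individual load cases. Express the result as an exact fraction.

Load 1 — triangular load w₀=-9 kN/m (0→w₀ over full span):
  M_1 = w₀Lx/6 - w₀x³/(6L) = (-9)·12·6/6 - (-9)·6³/(6·12) = -81 kN·m
Load 2 — uniform load w=2 kN/m over full span:
  M_2 = wx(L-x)/2 = 2·6·(12-6)/2 = 36 kN·m
Load 3 — applied couple M₀=16 kN·m at a=24/5 m (b=L-a=36/5):
  M_3 = M₀x/L - M₀  [x>a] = 16·6/12 - 16 = -8 kN·m
Load 4 — applied couple M₀=17 kN·m at a=8 m (b=L-a=4):
  M_4 = M₀x/L  [x≤a] = 17·6/12 = 17/2 kN·m
Superposition: M = Σ M_i = -89/2 kN·m ≈ -44.500000 kN·m

M(6) = -89/2 kN·m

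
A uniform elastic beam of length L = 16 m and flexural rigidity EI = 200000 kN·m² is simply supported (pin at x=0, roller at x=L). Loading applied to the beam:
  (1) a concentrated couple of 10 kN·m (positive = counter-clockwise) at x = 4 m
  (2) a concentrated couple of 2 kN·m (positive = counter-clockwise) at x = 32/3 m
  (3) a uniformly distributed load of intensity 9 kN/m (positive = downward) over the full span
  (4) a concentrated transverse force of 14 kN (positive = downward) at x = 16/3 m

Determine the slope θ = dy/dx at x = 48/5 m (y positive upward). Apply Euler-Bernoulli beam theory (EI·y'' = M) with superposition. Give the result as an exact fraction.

θ(48/5) = 5360257/2025000000 rad

Load 1 — applied couple M₀=10 kN·m at a=4 m (b=L-a=12):
  θ_1 = (M₀x²/(2L)-M₀(x-a)+C₁)/EI  [x>a] with C₁=M₀(3b²-L²)/(6L)=55/3 = (10·(48/5)²/(2·16)-10·((48/5)-4)+(55/3))/200000 = -133/3000000 rad
Load 2 — applied couple M₀=2 kN·m at a=32/3 m (b=L-a=16/3):
  θ_2 = (M₀x²/(2L)+C₁)/EI  [x≤a] with C₁=M₀(3b²-L²)/(6L)=-32/9 = (2·(48/5)²/(2·16)+(-32/9))/200000 = 31/2812500 rad
Load 3 — uniform load w=9 kN/m over full span:
  θ_3 = -w(L³-6Lx²+4x³)/(24EI) = -9·(16³-6·16·(48/5)²+4·(48/5)³)/(24·200000) = 888/390625 rad
Load 4 — point force P=14 kN at a=16/3 m (b=L-a=32/3):
  θ_4 = -Pa(2L²-6Lx+3x²+a²)/(6LEI)  [x>a] = -14·(16/3)·(2·16²-6·16·(48/5)+3·(48/5)²+(16/3)²)/(6·16·200000) = 2576/6328125 rad
Superposition: θ = Σ θ_i = 5360257/2025000000 rad ≈ 0.002647 rad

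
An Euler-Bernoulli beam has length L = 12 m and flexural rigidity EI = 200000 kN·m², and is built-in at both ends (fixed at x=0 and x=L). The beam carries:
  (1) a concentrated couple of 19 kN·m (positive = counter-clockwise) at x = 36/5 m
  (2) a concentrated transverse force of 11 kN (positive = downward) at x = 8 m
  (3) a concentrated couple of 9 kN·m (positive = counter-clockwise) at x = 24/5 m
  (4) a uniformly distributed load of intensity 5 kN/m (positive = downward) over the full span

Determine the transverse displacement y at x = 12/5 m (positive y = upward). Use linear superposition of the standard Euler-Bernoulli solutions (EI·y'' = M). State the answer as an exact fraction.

Load 1 — applied couple M₀=19 kN·m at a=36/5 m (b=L-a=24/5):
  y_1 = (R_Ax³/6 - M_Ax²/2)/EI  [x≤a] with R_A=57/25, M_A=152/25 = ((57/25)·(12/5)³/6 - (152/25)·(12/5)²/2)/200000 = -1197/19531250 m
Load 2 — point force P=11 kN at a=8 m (b=L-a=4):
  y_2 = -Pb²x²(3aL-(3a+b)x)/(6L³EI)  [x≤a] = -11·4²·(12/5)²·(3·8·12-(3·8+4)·(12/5))/(6·12³·200000) = -253/2343750 m
Load 3 — applied couple M₀=9 kN·m at a=24/5 m (b=L-a=36/5):
  y_3 = (R_Ax³/6 - M_Ax²/2)/EI  [x≤a] with R_A=27/25, M_A=27/25 = ((27/25)·(12/5)³/6 - (27/25)·(12/5)²/2)/200000 = -243/78125000 m
Load 4 — uniform load w=5 kN/m over full span:
  y_4 = -wx²(L-x)²/(24EI) = -5·(12/5)²·(12-(12/5))²/(24·200000) = -216/390625 m
Superposition: y = Σ y_i = -169993/234375000 m ≈ -0.000725 m

y(12/5) = -169993/234375000 m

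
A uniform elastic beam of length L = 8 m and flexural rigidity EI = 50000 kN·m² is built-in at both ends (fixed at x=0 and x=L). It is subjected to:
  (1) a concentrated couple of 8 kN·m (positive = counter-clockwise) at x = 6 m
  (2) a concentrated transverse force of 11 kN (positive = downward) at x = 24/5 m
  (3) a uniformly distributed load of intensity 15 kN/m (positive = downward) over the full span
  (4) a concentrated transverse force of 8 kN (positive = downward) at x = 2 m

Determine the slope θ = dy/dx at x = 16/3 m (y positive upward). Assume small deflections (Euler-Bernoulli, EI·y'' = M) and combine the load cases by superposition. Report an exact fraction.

Load 1 — applied couple M₀=8 kN·m at a=6 m (b=L-a=2):
  θ_1 = (R_Ax²/2 - M_Ax)/EI  [x≤a] with R_A=9/8, M_A=5/2 = ((9/8)·(16/3)²/2 - (5/2)·(16/3))/50000 = 1/18750 rad
Load 2 — point force P=11 kN at a=24/5 m (b=L-a=16/5):
  θ_2 = Pa²(L-x)(2bL-(3b+a)(L-x))/(2L³EI)  [x>a] = 11·(24/5)²·(8-(16/3))·(2·(16/5)·8-(3·(16/5)+(24/5))·(8-(16/3)))/(2·8³·50000) = 66/390625 rad
Load 3 — uniform load w=15 kN/m over full span:
  θ_3 = -wx(L-x)(L-2x)/(12EI) = -15·(16/3)·(8-(16/3))·(8-2·(16/3))/(12·50000) = 16/16875 rad
Load 4 — point force P=8 kN at a=2 m (b=L-a=6):
  θ_4 = Pa²(L-x)(2bL-(3b+a)(L-x))/(2L³EI)  [x>a] = 8·2²·(8-(16/3))·(2·6·8-(3·6+2)·(8-(16/3)))/(2·8³·50000) = 2/28125 rad
Superposition: θ = Σ θ_i = 26189/21093750 rad ≈ 0.001242 rad

θ(16/3) = 26189/21093750 rad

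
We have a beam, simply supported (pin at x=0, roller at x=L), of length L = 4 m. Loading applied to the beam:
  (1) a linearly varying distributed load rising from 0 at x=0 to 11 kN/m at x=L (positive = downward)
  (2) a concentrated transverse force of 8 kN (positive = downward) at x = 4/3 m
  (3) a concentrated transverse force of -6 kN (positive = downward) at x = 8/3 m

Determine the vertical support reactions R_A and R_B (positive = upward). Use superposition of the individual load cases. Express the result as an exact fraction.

R_A = 32/3 kN, R_B = 40/3 kN

Load 1 — triangular load w₀=11 kN/m (0→w₀ over full span):
  R_A = w₀L/6 = 11·4/6 = 22/3 kN
  R_B = w₀L/3 = 11·4/3 = 44/3 kN
Load 2 — point force P=8 kN at a=4/3 m (b=L-a=8/3):
  R_A = Pb/L = 8·(8/3)/4 = 16/3 kN
  R_B = Pa/L = 8·(4/3)/4 = 8/3 kN
Load 3 — point force P=-6 kN at a=8/3 m (b=L-a=4/3):
  R_A = Pb/L = (-6)·(4/3)/4 = -2 kN
  R_B = Pa/L = (-6)·(8/3)/4 = -4 kN
Superposition: R_A = 32/3 kN, R_B = 40/3 kN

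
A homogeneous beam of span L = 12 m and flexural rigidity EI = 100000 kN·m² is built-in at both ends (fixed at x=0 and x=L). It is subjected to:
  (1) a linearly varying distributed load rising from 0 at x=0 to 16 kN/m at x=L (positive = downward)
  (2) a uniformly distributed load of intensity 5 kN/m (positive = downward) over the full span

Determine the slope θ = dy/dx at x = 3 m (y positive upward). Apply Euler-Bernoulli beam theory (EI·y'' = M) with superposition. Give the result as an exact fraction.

Load 1 — triangular load w₀=16 kN/m (0→w₀ over full span):
  θ_1 = -w₀(2x(L-x)(L-2x)(x+2L)+x²(L-x)²)/(120LEI) = -16·(2·3·(12-3)·(12-2·3)·(3+2·12)+3²·(12-3)²)/(120·12·100000) = -1053/1000000 rad
Load 2 — uniform load w=5 kN/m over full span:
  θ_2 = -wx(L-x)(L-2x)/(12EI) = -5·3·(12-3)·(12-2·3)/(12·100000) = -27/40000 rad
Superposition: θ = Σ θ_i = -27/15625 rad ≈ -0.001728 rad

θ(3) = -27/15625 rad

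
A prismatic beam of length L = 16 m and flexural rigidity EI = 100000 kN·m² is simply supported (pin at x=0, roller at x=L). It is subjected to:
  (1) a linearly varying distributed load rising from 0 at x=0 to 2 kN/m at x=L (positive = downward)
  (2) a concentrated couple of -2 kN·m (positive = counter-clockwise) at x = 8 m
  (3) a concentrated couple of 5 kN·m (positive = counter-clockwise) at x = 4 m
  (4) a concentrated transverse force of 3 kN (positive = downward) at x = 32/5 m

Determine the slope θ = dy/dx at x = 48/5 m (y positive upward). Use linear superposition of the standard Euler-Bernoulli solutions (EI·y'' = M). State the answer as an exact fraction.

θ(48/5) = 618821/1125000000 rad

Load 1 — triangular load w₀=2 kN/m (0→w₀ over full span):
  θ_1 = -w₀(7L⁴-30L²x²+15x⁴)/(360LEI) = -2·(7·16⁴-30·16²·(48/5)²+15·(48/5)⁴)/(360·16·100000) = 7424/17578125 rad
Load 2 — applied couple M₀=-2 kN·m at a=8 m (b=L-a=8):
  θ_2 = (M₀x²/(2L)-M₀(x-a)+C₁)/EI  [x>a] with C₁=M₀(3b²-L²)/(6L)=4/3 = ((-2)·(48/5)²/(2·16)-(-2)·((48/5)-8)+(4/3))/100000 = -23/1875000 rad
Load 3 — applied couple M₀=5 kN·m at a=4 m (b=L-a=12):
  θ_3 = (M₀x²/(2L)-M₀(x-a)+C₁)/EI  [x>a] with C₁=M₀(3b²-L²)/(6L)=55/6 = (5·(48/5)²/(2·16)-5·((48/5)-4)+(55/6))/100000 = -133/3000000 rad
Load 4 — point force P=3 kN at a=32/5 m (b=L-a=48/5):
  θ_4 = -Pa(2L²-6Lx+3x²+a²)/(6LEI)  [x>a] = -3·(32/5)·(2·16²-6·16·(48/5)+3·(48/5)²+(32/5)²)/(6·16·100000) = 72/390625 rad
Superposition: θ = Σ θ_i = 618821/1125000000 rad ≈ 0.000550 rad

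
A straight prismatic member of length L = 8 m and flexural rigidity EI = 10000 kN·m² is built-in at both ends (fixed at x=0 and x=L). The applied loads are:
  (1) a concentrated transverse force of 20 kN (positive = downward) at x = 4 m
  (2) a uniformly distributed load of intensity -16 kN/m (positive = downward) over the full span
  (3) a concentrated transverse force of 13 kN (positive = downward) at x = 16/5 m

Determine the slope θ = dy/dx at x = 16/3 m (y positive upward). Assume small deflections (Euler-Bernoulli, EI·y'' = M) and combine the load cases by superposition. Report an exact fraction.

θ(16/3) = -14198/6328125 rad

Load 1 — point force P=20 kN at a=4 m (b=L-a=4):
  θ_1 = Pa²(L-x)(2bL-(3b+a)(L-x))/(2L³EI)  [x>a] = 20·4²·(8-(16/3))·(2·4·8-(3·4+4)·(8-(16/3)))/(2·8³·10000) = 2/1125 rad
Load 2 — uniform load w=-16 kN/m over full span:
  θ_2 = -wx(L-x)(L-2x)/(12EI) = -(-16)·(16/3)·(8-(16/3))·(8-2·(16/3))/(12·10000) = -256/50625 rad
Load 3 — point force P=13 kN at a=16/5 m (b=L-a=24/5):
  θ_3 = Pa²(L-x)(2bL-(3b+a)(L-x))/(2L³EI)  [x>a] = 13·(16/5)²·(8-(16/3))·(2·(24/5)·8-(3·(24/5)+(16/5))·(8-(16/3)))/(2·8³·10000) = 728/703125 rad
Superposition: θ = Σ θ_i = -14198/6328125 rad ≈ -0.002244 rad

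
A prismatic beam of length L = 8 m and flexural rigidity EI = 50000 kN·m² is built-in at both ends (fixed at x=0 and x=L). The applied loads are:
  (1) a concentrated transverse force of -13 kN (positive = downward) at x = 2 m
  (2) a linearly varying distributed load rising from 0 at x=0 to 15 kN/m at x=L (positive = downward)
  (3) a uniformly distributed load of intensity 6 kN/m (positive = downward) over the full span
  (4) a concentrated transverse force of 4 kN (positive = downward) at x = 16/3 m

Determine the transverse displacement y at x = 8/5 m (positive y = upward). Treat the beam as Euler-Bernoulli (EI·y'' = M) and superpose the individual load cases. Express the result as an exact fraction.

Load 1 — point force P=-13 kN at a=2 m (b=L-a=6):
  y_1 = -Pb²x²(3aL-(3a+b)x)/(6L³EI)  [x≤a] = -(-13)·6²·(8/5)²·(3·2·8-(3·2+6)·(8/5))/(6·8³·50000) = 351/1562500 m
Load 2 — triangular load w₀=15 kN/m (0→w₀ over full span):
  y_2 = -w₀x²(L-x)²(x+2L)/(120LEI) = -15·(8/5)²·(8-(8/5))²·((8/5)+2·8)/(120·8·50000) = -5632/9765625 m
Load 3 — uniform load w=6 kN/m over full span:
  y_3 = -wx²(L-x)²/(24EI) = -6·(8/5)²·(8-(8/5))²/(24·50000) = -1024/1953125 m
Load 4 — point force P=4 kN at a=16/3 m (b=L-a=8/3):
  y_4 = -Pb²x²(3aL-(3a+b)x)/(6L³EI)  [x≤a] = -4·(8/3)²·(8/5)²·(3·(16/3)·8-(3·(16/3)+(8/3))·(8/5))/(6·8³·50000) = -1472/31640625 m
Superposition: y = Σ y_i = -2920073/3164062500 m ≈ -0.000923 m

y(8/5) = -2920073/3164062500 m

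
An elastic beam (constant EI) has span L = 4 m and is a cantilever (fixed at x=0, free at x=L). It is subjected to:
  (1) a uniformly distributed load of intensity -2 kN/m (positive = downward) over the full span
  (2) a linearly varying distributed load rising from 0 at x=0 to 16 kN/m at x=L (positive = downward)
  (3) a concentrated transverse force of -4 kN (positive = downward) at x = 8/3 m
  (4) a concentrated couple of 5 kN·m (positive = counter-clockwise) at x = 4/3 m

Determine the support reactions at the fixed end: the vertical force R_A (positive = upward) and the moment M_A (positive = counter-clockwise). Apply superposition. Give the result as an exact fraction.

R_A = 20 kN, M_A = 161/3 kN·m

Load 1 — uniform load w=-2 kN/m over full span:
  R_A = wL = (-2)·4 = -8 kN
  M_A = wL²/2 = (-2)·4²/2 = -16 kN·m
Load 2 — triangular load w₀=16 kN/m (0→w₀ over full span):
  R_A = w₀L/2 = 16·4/2 = 32 kN
  M_A = w₀L²/3 = 16·4²/3 = 256/3 kN·m
Load 3 — point force P=-4 kN at a=8/3 m (b=L-a=4/3):
  R_A = P = (-4) = -4 kN
  M_A = Pa = (-4)·(8/3) = -32/3 kN·m
Load 4 — applied couple M₀=5 kN·m at a=4/3 m (b=L-a=8/3):
  R_A = 0 kN
  M_A = -M₀ = -5 kN·m
Superposition: R_A = 20 kN, M_A = 161/3 kN·m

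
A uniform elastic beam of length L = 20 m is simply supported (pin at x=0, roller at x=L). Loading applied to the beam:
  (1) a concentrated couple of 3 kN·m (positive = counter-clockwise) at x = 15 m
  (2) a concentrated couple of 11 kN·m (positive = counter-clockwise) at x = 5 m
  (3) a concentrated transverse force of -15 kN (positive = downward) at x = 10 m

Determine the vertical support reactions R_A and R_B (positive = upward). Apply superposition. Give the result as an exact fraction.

Load 1 — applied couple M₀=3 kN·m at a=15 m (b=L-a=5):
  R_A = M₀/L = 3/20 kN
  R_B = -M₀/L = -3/20 kN
Load 2 — applied couple M₀=11 kN·m at a=5 m (b=L-a=15):
  R_A = M₀/L = 11/20 kN
  R_B = -M₀/L = -11/20 kN
Load 3 — point force P=-15 kN at a=10 m (b=L-a=10):
  R_A = Pb/L = (-15)·10/20 = -15/2 kN
  R_B = Pa/L = (-15)·10/20 = -15/2 kN
Superposition: R_A = -34/5 kN, R_B = -41/5 kN

R_A = -34/5 kN, R_B = -41/5 kN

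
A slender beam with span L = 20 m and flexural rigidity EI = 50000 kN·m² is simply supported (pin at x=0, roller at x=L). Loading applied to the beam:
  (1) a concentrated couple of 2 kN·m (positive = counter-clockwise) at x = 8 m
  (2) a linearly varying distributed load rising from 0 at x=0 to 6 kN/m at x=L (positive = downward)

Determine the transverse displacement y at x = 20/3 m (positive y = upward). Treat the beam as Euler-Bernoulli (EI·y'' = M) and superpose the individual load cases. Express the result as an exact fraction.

y(20/3) = -79871/759375 m

Load 1 — applied couple M₀=2 kN·m at a=8 m (b=L-a=12):
  y_1 = (M₀x³/(6L)+C₁x)/EI  [x≤a] with C₁=M₀(3b²-L²)/(6L)=8/15 = (2·(20/3)³/(6·20)+(8/15)·(20/3))/50000 = 43/253125 m
Load 2 — triangular load w₀=6 kN/m (0→w₀ over full span):
  y_2 = -w₀x(7L⁴-10L²x²+3x⁴)/(360LEI) = -6·(20/3)·(7·20⁴-10·20²·(20/3)²+3·(20/3)⁴)/(360·20·50000) = -128/1215 m
Superposition: y = Σ y_i = -79871/759375 m ≈ -0.105180 m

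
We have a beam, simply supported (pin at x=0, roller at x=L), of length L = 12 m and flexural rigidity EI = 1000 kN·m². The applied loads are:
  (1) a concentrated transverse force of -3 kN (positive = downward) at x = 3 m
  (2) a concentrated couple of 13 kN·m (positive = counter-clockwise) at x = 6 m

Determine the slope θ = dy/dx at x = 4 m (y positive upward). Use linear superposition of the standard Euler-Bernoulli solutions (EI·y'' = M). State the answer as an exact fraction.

θ(4) = 223/24000 rad

Load 1 — point force P=-3 kN at a=3 m (b=L-a=9):
  θ_1 = -Pa(2L²-6Lx+3x²+a²)/(6LEI)  [x>a] = -(-3)·3·(2·12²-6·12·4+3·4²+3²)/(6·12·1000) = 57/8000 rad
Load 2 — applied couple M₀=13 kN·m at a=6 m (b=L-a=6):
  θ_2 = (M₀x²/(2L)+C₁)/EI  [x≤a] with C₁=M₀(3b²-L²)/(6L)=-13/2 = (13·4²/(2·12)+(-13/2))/1000 = 13/6000 rad
Superposition: θ = Σ θ_i = 223/24000 rad ≈ 0.009292 rad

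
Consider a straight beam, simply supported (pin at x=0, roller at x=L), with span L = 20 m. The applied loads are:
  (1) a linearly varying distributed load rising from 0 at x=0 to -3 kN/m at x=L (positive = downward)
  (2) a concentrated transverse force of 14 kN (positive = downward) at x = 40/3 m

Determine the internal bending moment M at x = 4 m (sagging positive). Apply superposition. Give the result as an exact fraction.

Load 1 — triangular load w₀=-3 kN/m (0→w₀ over full span):
  M_1 = w₀Lx/6 - w₀x³/(6L) = (-3)·20·4/6 - (-3)·4³/(6·20) = -192/5 kN·m
Load 2 — point force P=14 kN at a=40/3 m (b=L-a=20/3):
  M_2 = Pbx/L  [x≤a] = 14·(20/3)·4/20 = 56/3 kN·m
Superposition: M = Σ M_i = -296/15 kN·m ≈ -19.733333 kN·m

M(4) = -296/15 kN·m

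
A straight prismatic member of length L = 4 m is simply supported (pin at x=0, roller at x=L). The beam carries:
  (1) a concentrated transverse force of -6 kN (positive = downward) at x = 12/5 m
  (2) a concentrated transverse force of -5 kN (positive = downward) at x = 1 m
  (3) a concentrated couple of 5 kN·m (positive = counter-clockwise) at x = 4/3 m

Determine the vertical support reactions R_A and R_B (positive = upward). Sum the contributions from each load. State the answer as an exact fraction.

R_A = -49/10 kN, R_B = -61/10 kN

Load 1 — point force P=-6 kN at a=12/5 m (b=L-a=8/5):
  R_A = Pb/L = (-6)·(8/5)/4 = -12/5 kN
  R_B = Pa/L = (-6)·(12/5)/4 = -18/5 kN
Load 2 — point force P=-5 kN at a=1 m (b=L-a=3):
  R_A = Pb/L = (-5)·3/4 = -15/4 kN
  R_B = Pa/L = (-5)·1/4 = -5/4 kN
Load 3 — applied couple M₀=5 kN·m at a=4/3 m (b=L-a=8/3):
  R_A = M₀/L = 5/4 kN
  R_B = -M₀/L = -5/4 kN
Superposition: R_A = -49/10 kN, R_B = -61/10 kN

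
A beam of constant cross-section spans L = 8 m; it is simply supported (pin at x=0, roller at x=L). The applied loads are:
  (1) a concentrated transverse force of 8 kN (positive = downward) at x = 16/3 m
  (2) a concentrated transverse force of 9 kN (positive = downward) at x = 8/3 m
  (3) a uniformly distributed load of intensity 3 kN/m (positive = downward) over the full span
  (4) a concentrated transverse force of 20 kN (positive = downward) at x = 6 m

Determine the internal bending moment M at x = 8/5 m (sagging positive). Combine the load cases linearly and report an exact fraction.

Load 1 — point force P=8 kN at a=16/3 m (b=L-a=8/3):
  M_1 = Pbx/L  [x≤a] = 8·(8/3)·(8/5)/8 = 64/15 kN·m
Load 2 — point force P=9 kN at a=8/3 m (b=L-a=16/3):
  M_2 = Pbx/L  [x≤a] = 9·(16/3)·(8/5)/8 = 48/5 kN·m
Load 3 — uniform load w=3 kN/m over full span:
  M_3 = wx(L-x)/2 = 3·(8/5)·(8-(8/5))/2 = 384/25 kN·m
Load 4 — point force P=20 kN at a=6 m (b=L-a=2):
  M_4 = Pbx/L  [x≤a] = 20·2·(8/5)/8 = 8 kN·m
Superposition: M = Σ M_i = 2792/75 kN·m ≈ 37.226667 kN·m

M(8/5) = 2792/75 kN·m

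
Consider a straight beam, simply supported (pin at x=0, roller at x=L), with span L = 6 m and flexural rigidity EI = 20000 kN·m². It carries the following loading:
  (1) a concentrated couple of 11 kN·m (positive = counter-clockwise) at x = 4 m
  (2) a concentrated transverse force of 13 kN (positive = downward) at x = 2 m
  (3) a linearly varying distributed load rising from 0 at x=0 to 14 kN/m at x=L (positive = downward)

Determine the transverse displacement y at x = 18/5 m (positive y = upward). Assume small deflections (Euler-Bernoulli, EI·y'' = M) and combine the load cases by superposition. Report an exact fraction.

y(18/5) = -4035937/468750000 m

Load 1 — applied couple M₀=11 kN·m at a=4 m (b=L-a=2):
  y_1 = (M₀x³/(6L)+C₁x)/EI  [x≤a] with C₁=M₀(3b²-L²)/(6L)=-22/3 = (11·(18/5)³/(6·6)+(-22/3)·(18/5))/20000 = -759/1250000 m
Load 2 — point force P=13 kN at a=2 m (b=L-a=4):
  y_2 = -Pa(L-x)(2Lx-a²-x²)/(6LEI)  [x>a] = -13·2·(6-(18/5))·(2·6·(18/5)-2²-(18/5)²)/(6·6·20000) = -533/234375 m
Load 3 — triangular load w₀=14 kN/m (0→w₀ over full span):
  y_3 = -w₀x(7L⁴-10L²x²+3x⁴)/(360LEI) = -14·(18/5)·(7·6⁴-10·6²·(18/5)²+3·(18/5)⁴)/(360·6·20000) = -55944/9765625 m
Superposition: y = Σ y_i = -4035937/468750000 m ≈ -0.008610 m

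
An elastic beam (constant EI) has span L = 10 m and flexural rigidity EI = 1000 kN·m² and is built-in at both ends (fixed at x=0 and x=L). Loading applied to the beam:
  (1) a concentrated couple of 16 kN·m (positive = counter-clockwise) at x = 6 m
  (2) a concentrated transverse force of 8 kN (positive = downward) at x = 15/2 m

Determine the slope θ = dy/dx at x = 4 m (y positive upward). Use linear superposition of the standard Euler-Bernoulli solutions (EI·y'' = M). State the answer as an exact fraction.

Load 1 — applied couple M₀=16 kN·m at a=6 m (b=L-a=4):
  θ_1 = (R_Ax²/2 - M_Ax)/EI  [x≤a] with R_A=288/125, M_A=128/25 = ((288/125)·4²/2 - (128/25)·4)/1000 = -32/15625 rad
Load 2 — point force P=8 kN at a=15/2 m (b=L-a=5/2):
  θ_2 = -Pb²x(2aL-(3a+b)x)/(2L³EI)  [x≤a] = -8·(5/2)²·4·(2·(15/2)·10-(3·(15/2)+(5/2))·4)/(2·10³·1000) = -1/200 rad
Superposition: θ = Σ θ_i = -881/125000 rad ≈ -0.007048 rad

θ(4) = -881/125000 rad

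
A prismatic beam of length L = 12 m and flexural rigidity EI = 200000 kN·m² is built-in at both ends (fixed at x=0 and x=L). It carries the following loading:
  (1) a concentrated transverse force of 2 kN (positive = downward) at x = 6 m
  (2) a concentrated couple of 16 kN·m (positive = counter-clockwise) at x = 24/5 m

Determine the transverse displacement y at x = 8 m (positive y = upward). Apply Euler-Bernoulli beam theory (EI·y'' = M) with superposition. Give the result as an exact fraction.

Load 1 — point force P=2 kN at a=6 m (b=L-a=6):
  y_1 = -Pa²(L-x)²(3bL-(3b+a)(L-x))/(6L³EI)  [x>a] = -2·6²·(12-8)²·(3·6·12-(3·6+6)·(12-8))/(6·12³·200000) = -1/15000 m
Load 2 — applied couple M₀=16 kN·m at a=24/5 m (b=L-a=36/5):
  y_2 = (R_Ax³/6 - M_Ax²/2 - M₀(x-a)²/2)/EI  [x>a] with R_A=48/25, M_A=48/25 = ((48/25)·8³/6 - (48/25)·8²/2 - 16·(8-(24/5))²/2)/200000 = 8/78125 m
Superposition: y = Σ y_i = 67/1875000 m ≈ 0.000036 m

y(8) = 67/1875000 m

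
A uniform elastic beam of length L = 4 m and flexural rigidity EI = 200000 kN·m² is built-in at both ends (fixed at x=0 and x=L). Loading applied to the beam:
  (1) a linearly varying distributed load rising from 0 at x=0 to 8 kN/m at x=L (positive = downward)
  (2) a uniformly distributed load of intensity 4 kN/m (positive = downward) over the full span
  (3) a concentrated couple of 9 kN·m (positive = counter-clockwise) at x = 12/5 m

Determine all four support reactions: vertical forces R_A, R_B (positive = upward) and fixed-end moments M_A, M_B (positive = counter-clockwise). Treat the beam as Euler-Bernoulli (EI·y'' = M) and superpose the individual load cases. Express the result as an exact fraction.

R_A = 401/25 kN, M_A = 312/25 kN·m, R_B = 399/25 kN, M_B = -799/75 kN·m

Load 1 — triangular load w₀=8 kN/m (0→w₀ over full span):
  R_A = 3w₀L/20 = 3·8·4/20 = 24/5 kN
  M_A = w₀L²/30 = 8·4²/30 = 64/15 kN·m
  R_B = 7w₀L/20 = 7·8·4/20 = 56/5 kN
  M_B = -w₀L²/20 = -8·4²/20 = -32/5 kN·m
Load 2 — uniform load w=4 kN/m over full span:
  R_A = wL/2 = 4·4/2 = 8 kN
  M_A = wL²/12 = 4·4²/12 = 16/3 kN·m
  R_B = wL/2 = 4·4/2 = 8 kN
  M_B = -wL²/12 = -4·4²/12 = -16/3 kN·m
Load 3 — applied couple M₀=9 kN·m at a=12/5 m (b=L-a=8/5):
  R_A = 6M₀ab/L³ = 6·9·(12/5)·(8/5)/4³ = 81/25 kN
  M_A = M₀b(2a-b)/L² = 9·(8/5)·(2·(12/5)-(8/5))/4² = 72/25 kN·m
  R_B = -6M₀ab/L³ = -6·9·(12/5)·(8/5)/4³ = -81/25 kN
  M_B = M₀a(2b-a)/L² = 9·(12/5)·(2·(8/5)-(12/5))/4² = 27/25 kN·m
Superposition: R_A = 401/25 kN, M_A = 312/25 kN·m, R_B = 399/25 kN, M_B = -799/75 kN·m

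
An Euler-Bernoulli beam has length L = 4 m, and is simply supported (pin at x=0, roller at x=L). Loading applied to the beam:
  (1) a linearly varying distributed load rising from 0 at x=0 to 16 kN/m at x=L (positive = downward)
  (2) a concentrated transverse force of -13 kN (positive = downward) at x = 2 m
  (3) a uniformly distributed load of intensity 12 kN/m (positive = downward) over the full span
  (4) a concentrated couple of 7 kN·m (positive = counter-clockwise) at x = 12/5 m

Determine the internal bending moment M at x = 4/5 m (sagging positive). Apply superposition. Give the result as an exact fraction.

M(4/5) = 2469/125 kN·m

Load 1 — triangular load w₀=16 kN/m (0→w₀ over full span):
  M_1 = w₀Lx/6 - w₀x³/(6L) = 16·4·(4/5)/6 - 16·(4/5)³/(6·4) = 1024/125 kN·m
Load 2 — point force P=-13 kN at a=2 m (b=L-a=2):
  M_2 = Pbx/L  [x≤a] = (-13)·2·(4/5)/4 = -26/5 kN·m
Load 3 — uniform load w=12 kN/m over full span:
  M_3 = wx(L-x)/2 = 12·(4/5)·(4-(4/5))/2 = 384/25 kN·m
Load 4 — applied couple M₀=7 kN·m at a=12/5 m (b=L-a=8/5):
  M_4 = M₀x/L  [x≤a] = 7·(4/5)/4 = 7/5 kN·m
Superposition: M = Σ M_i = 2469/125 kN·m ≈ 19.752000 kN·m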